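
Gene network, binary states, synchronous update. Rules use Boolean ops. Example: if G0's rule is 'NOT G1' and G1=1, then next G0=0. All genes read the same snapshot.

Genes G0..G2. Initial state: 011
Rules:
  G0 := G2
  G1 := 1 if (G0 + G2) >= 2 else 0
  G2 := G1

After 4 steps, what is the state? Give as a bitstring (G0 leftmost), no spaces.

Step 1: G0=G2=1 G1=(0+1>=2)=0 G2=G1=1 -> 101
Step 2: G0=G2=1 G1=(1+1>=2)=1 G2=G1=0 -> 110
Step 3: G0=G2=0 G1=(1+0>=2)=0 G2=G1=1 -> 001
Step 4: G0=G2=1 G1=(0+1>=2)=0 G2=G1=0 -> 100

100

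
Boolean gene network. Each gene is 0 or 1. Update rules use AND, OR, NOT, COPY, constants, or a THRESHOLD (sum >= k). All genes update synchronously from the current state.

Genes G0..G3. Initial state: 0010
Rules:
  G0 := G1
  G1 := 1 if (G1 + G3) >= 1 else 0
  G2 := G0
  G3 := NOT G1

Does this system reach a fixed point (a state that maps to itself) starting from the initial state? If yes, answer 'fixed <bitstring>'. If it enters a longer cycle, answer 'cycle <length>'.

Step 0: 0010
Step 1: G0=G1=0 G1=(0+0>=1)=0 G2=G0=0 G3=NOT G1=NOT 0=1 -> 0001
Step 2: G0=G1=0 G1=(0+1>=1)=1 G2=G0=0 G3=NOT G1=NOT 0=1 -> 0101
Step 3: G0=G1=1 G1=(1+1>=1)=1 G2=G0=0 G3=NOT G1=NOT 1=0 -> 1100
Step 4: G0=G1=1 G1=(1+0>=1)=1 G2=G0=1 G3=NOT G1=NOT 1=0 -> 1110
Step 5: G0=G1=1 G1=(1+0>=1)=1 G2=G0=1 G3=NOT G1=NOT 1=0 -> 1110
Fixed point reached at step 4: 1110

Answer: fixed 1110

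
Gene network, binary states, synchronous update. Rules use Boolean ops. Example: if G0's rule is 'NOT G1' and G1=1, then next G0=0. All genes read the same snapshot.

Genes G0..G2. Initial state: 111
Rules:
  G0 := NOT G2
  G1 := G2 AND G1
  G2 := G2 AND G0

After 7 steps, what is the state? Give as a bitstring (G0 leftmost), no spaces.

Step 1: G0=NOT G2=NOT 1=0 G1=G2&G1=1&1=1 G2=G2&G0=1&1=1 -> 011
Step 2: G0=NOT G2=NOT 1=0 G1=G2&G1=1&1=1 G2=G2&G0=1&0=0 -> 010
Step 3: G0=NOT G2=NOT 0=1 G1=G2&G1=0&1=0 G2=G2&G0=0&0=0 -> 100
Step 4: G0=NOT G2=NOT 0=1 G1=G2&G1=0&0=0 G2=G2&G0=0&1=0 -> 100
Step 5: G0=NOT G2=NOT 0=1 G1=G2&G1=0&0=0 G2=G2&G0=0&1=0 -> 100
Step 6: G0=NOT G2=NOT 0=1 G1=G2&G1=0&0=0 G2=G2&G0=0&1=0 -> 100
Step 7: G0=NOT G2=NOT 0=1 G1=G2&G1=0&0=0 G2=G2&G0=0&1=0 -> 100

100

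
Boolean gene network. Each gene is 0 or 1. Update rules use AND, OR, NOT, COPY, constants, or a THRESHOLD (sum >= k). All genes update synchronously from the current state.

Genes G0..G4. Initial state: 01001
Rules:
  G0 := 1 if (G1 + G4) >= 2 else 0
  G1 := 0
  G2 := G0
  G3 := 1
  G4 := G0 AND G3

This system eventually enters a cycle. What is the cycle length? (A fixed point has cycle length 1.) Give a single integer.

Answer: 1

Derivation:
Step 0: 01001
Step 1: G0=(1+1>=2)=1 G1=0(const) G2=G0=0 G3=1(const) G4=G0&G3=0&0=0 -> 10010
Step 2: G0=(0+0>=2)=0 G1=0(const) G2=G0=1 G3=1(const) G4=G0&G3=1&1=1 -> 00111
Step 3: G0=(0+1>=2)=0 G1=0(const) G2=G0=0 G3=1(const) G4=G0&G3=0&1=0 -> 00010
Step 4: G0=(0+0>=2)=0 G1=0(const) G2=G0=0 G3=1(const) G4=G0&G3=0&1=0 -> 00010
State from step 4 equals state from step 3 -> cycle length 1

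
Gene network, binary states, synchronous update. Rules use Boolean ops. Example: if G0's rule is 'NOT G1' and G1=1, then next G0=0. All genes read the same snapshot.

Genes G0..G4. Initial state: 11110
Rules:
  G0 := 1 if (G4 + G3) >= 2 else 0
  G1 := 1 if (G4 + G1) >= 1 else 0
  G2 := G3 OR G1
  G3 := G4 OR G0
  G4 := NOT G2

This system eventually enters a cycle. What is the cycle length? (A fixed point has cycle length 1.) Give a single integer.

Answer: 1

Derivation:
Step 0: 11110
Step 1: G0=(0+1>=2)=0 G1=(0+1>=1)=1 G2=G3|G1=1|1=1 G3=G4|G0=0|1=1 G4=NOT G2=NOT 1=0 -> 01110
Step 2: G0=(0+1>=2)=0 G1=(0+1>=1)=1 G2=G3|G1=1|1=1 G3=G4|G0=0|0=0 G4=NOT G2=NOT 1=0 -> 01100
Step 3: G0=(0+0>=2)=0 G1=(0+1>=1)=1 G2=G3|G1=0|1=1 G3=G4|G0=0|0=0 G4=NOT G2=NOT 1=0 -> 01100
State from step 3 equals state from step 2 -> cycle length 1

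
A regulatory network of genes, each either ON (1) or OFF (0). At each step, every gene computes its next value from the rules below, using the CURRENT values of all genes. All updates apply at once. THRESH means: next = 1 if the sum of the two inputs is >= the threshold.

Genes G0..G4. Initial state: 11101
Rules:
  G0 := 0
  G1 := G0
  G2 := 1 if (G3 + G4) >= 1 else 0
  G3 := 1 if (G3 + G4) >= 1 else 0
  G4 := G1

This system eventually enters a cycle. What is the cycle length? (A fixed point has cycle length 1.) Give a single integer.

Answer: 1

Derivation:
Step 0: 11101
Step 1: G0=0(const) G1=G0=1 G2=(0+1>=1)=1 G3=(0+1>=1)=1 G4=G1=1 -> 01111
Step 2: G0=0(const) G1=G0=0 G2=(1+1>=1)=1 G3=(1+1>=1)=1 G4=G1=1 -> 00111
Step 3: G0=0(const) G1=G0=0 G2=(1+1>=1)=1 G3=(1+1>=1)=1 G4=G1=0 -> 00110
Step 4: G0=0(const) G1=G0=0 G2=(1+0>=1)=1 G3=(1+0>=1)=1 G4=G1=0 -> 00110
State from step 4 equals state from step 3 -> cycle length 1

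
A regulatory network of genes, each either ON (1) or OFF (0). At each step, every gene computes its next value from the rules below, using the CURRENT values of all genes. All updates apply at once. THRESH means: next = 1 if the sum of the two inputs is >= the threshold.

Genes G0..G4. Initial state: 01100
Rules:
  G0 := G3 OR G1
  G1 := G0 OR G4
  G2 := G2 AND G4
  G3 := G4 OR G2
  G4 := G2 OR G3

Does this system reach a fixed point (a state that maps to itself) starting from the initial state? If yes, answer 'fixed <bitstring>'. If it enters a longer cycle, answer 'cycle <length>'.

Step 0: 01100
Step 1: G0=G3|G1=0|1=1 G1=G0|G4=0|0=0 G2=G2&G4=1&0=0 G3=G4|G2=0|1=1 G4=G2|G3=1|0=1 -> 10011
Step 2: G0=G3|G1=1|0=1 G1=G0|G4=1|1=1 G2=G2&G4=0&1=0 G3=G4|G2=1|0=1 G4=G2|G3=0|1=1 -> 11011
Step 3: G0=G3|G1=1|1=1 G1=G0|G4=1|1=1 G2=G2&G4=0&1=0 G3=G4|G2=1|0=1 G4=G2|G3=0|1=1 -> 11011
Fixed point reached at step 2: 11011

Answer: fixed 11011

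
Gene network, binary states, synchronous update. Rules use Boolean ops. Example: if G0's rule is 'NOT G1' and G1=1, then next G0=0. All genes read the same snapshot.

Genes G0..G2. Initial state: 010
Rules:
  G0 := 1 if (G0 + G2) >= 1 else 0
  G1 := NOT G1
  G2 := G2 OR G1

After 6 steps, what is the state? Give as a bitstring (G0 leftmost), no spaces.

Step 1: G0=(0+0>=1)=0 G1=NOT G1=NOT 1=0 G2=G2|G1=0|1=1 -> 001
Step 2: G0=(0+1>=1)=1 G1=NOT G1=NOT 0=1 G2=G2|G1=1|0=1 -> 111
Step 3: G0=(1+1>=1)=1 G1=NOT G1=NOT 1=0 G2=G2|G1=1|1=1 -> 101
Step 4: G0=(1+1>=1)=1 G1=NOT G1=NOT 0=1 G2=G2|G1=1|0=1 -> 111
Step 5: G0=(1+1>=1)=1 G1=NOT G1=NOT 1=0 G2=G2|G1=1|1=1 -> 101
Step 6: G0=(1+1>=1)=1 G1=NOT G1=NOT 0=1 G2=G2|G1=1|0=1 -> 111

111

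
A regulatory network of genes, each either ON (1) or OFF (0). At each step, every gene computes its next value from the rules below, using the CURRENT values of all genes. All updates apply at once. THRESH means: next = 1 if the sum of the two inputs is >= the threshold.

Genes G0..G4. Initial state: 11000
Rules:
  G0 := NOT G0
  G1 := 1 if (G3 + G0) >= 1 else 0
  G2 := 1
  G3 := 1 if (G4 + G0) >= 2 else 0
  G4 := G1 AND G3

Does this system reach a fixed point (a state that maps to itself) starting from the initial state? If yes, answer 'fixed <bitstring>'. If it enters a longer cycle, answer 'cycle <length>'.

Answer: cycle 2

Derivation:
Step 0: 11000
Step 1: G0=NOT G0=NOT 1=0 G1=(0+1>=1)=1 G2=1(const) G3=(0+1>=2)=0 G4=G1&G3=1&0=0 -> 01100
Step 2: G0=NOT G0=NOT 0=1 G1=(0+0>=1)=0 G2=1(const) G3=(0+0>=2)=0 G4=G1&G3=1&0=0 -> 10100
Step 3: G0=NOT G0=NOT 1=0 G1=(0+1>=1)=1 G2=1(const) G3=(0+1>=2)=0 G4=G1&G3=0&0=0 -> 01100
Cycle of length 2 starting at step 1 -> no fixed point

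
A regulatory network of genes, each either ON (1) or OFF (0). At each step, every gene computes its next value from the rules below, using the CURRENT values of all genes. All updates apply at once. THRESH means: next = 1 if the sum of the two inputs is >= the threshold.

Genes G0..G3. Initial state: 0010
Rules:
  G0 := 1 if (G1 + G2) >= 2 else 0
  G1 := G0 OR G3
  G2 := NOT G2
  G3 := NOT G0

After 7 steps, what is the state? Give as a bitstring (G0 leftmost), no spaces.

Step 1: G0=(0+1>=2)=0 G1=G0|G3=0|0=0 G2=NOT G2=NOT 1=0 G3=NOT G0=NOT 0=1 -> 0001
Step 2: G0=(0+0>=2)=0 G1=G0|G3=0|1=1 G2=NOT G2=NOT 0=1 G3=NOT G0=NOT 0=1 -> 0111
Step 3: G0=(1+1>=2)=1 G1=G0|G3=0|1=1 G2=NOT G2=NOT 1=0 G3=NOT G0=NOT 0=1 -> 1101
Step 4: G0=(1+0>=2)=0 G1=G0|G3=1|1=1 G2=NOT G2=NOT 0=1 G3=NOT G0=NOT 1=0 -> 0110
Step 5: G0=(1+1>=2)=1 G1=G0|G3=0|0=0 G2=NOT G2=NOT 1=0 G3=NOT G0=NOT 0=1 -> 1001
Step 6: G0=(0+0>=2)=0 G1=G0|G3=1|1=1 G2=NOT G2=NOT 0=1 G3=NOT G0=NOT 1=0 -> 0110
Step 7: G0=(1+1>=2)=1 G1=G0|G3=0|0=0 G2=NOT G2=NOT 1=0 G3=NOT G0=NOT 0=1 -> 1001

1001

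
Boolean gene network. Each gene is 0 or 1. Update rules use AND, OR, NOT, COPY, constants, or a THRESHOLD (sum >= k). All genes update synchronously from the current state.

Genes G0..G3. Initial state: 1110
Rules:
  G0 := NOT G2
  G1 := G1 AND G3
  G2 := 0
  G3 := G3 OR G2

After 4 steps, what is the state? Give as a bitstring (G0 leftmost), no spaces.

Step 1: G0=NOT G2=NOT 1=0 G1=G1&G3=1&0=0 G2=0(const) G3=G3|G2=0|1=1 -> 0001
Step 2: G0=NOT G2=NOT 0=1 G1=G1&G3=0&1=0 G2=0(const) G3=G3|G2=1|0=1 -> 1001
Step 3: G0=NOT G2=NOT 0=1 G1=G1&G3=0&1=0 G2=0(const) G3=G3|G2=1|0=1 -> 1001
Step 4: G0=NOT G2=NOT 0=1 G1=G1&G3=0&1=0 G2=0(const) G3=G3|G2=1|0=1 -> 1001

1001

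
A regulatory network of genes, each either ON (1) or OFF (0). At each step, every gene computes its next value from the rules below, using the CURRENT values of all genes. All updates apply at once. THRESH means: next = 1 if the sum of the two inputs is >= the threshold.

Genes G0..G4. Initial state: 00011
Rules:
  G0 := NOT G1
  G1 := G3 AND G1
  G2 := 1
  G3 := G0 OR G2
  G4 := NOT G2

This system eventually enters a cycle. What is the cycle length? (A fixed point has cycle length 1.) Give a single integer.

Step 0: 00011
Step 1: G0=NOT G1=NOT 0=1 G1=G3&G1=1&0=0 G2=1(const) G3=G0|G2=0|0=0 G4=NOT G2=NOT 0=1 -> 10101
Step 2: G0=NOT G1=NOT 0=1 G1=G3&G1=0&0=0 G2=1(const) G3=G0|G2=1|1=1 G4=NOT G2=NOT 1=0 -> 10110
Step 3: G0=NOT G1=NOT 0=1 G1=G3&G1=1&0=0 G2=1(const) G3=G0|G2=1|1=1 G4=NOT G2=NOT 1=0 -> 10110
State from step 3 equals state from step 2 -> cycle length 1

Answer: 1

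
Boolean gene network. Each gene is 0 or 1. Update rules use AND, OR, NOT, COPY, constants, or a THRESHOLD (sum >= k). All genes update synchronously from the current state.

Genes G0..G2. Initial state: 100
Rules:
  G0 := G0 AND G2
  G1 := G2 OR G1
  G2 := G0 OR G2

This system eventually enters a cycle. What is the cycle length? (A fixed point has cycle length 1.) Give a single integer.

Step 0: 100
Step 1: G0=G0&G2=1&0=0 G1=G2|G1=0|0=0 G2=G0|G2=1|0=1 -> 001
Step 2: G0=G0&G2=0&1=0 G1=G2|G1=1|0=1 G2=G0|G2=0|1=1 -> 011
Step 3: G0=G0&G2=0&1=0 G1=G2|G1=1|1=1 G2=G0|G2=0|1=1 -> 011
State from step 3 equals state from step 2 -> cycle length 1

Answer: 1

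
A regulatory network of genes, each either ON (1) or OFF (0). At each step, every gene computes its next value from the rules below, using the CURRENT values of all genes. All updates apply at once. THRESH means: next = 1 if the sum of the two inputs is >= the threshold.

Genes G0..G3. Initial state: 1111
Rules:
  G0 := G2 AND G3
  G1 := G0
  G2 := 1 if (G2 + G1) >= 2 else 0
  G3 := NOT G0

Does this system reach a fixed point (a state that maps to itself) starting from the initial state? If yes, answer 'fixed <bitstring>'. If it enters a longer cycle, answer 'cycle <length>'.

Answer: fixed 0001

Derivation:
Step 0: 1111
Step 1: G0=G2&G3=1&1=1 G1=G0=1 G2=(1+1>=2)=1 G3=NOT G0=NOT 1=0 -> 1110
Step 2: G0=G2&G3=1&0=0 G1=G0=1 G2=(1+1>=2)=1 G3=NOT G0=NOT 1=0 -> 0110
Step 3: G0=G2&G3=1&0=0 G1=G0=0 G2=(1+1>=2)=1 G3=NOT G0=NOT 0=1 -> 0011
Step 4: G0=G2&G3=1&1=1 G1=G0=0 G2=(1+0>=2)=0 G3=NOT G0=NOT 0=1 -> 1001
Step 5: G0=G2&G3=0&1=0 G1=G0=1 G2=(0+0>=2)=0 G3=NOT G0=NOT 1=0 -> 0100
Step 6: G0=G2&G3=0&0=0 G1=G0=0 G2=(0+1>=2)=0 G3=NOT G0=NOT 0=1 -> 0001
Step 7: G0=G2&G3=0&1=0 G1=G0=0 G2=(0+0>=2)=0 G3=NOT G0=NOT 0=1 -> 0001
Fixed point reached at step 6: 0001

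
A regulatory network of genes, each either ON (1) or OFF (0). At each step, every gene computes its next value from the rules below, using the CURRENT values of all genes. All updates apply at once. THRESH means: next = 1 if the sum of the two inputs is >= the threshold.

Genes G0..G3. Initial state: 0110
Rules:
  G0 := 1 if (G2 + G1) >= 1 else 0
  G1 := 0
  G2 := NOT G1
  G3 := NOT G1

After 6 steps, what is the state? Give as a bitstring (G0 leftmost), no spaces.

Step 1: G0=(1+1>=1)=1 G1=0(const) G2=NOT G1=NOT 1=0 G3=NOT G1=NOT 1=0 -> 1000
Step 2: G0=(0+0>=1)=0 G1=0(const) G2=NOT G1=NOT 0=1 G3=NOT G1=NOT 0=1 -> 0011
Step 3: G0=(1+0>=1)=1 G1=0(const) G2=NOT G1=NOT 0=1 G3=NOT G1=NOT 0=1 -> 1011
Step 4: G0=(1+0>=1)=1 G1=0(const) G2=NOT G1=NOT 0=1 G3=NOT G1=NOT 0=1 -> 1011
Step 5: G0=(1+0>=1)=1 G1=0(const) G2=NOT G1=NOT 0=1 G3=NOT G1=NOT 0=1 -> 1011
Step 6: G0=(1+0>=1)=1 G1=0(const) G2=NOT G1=NOT 0=1 G3=NOT G1=NOT 0=1 -> 1011

1011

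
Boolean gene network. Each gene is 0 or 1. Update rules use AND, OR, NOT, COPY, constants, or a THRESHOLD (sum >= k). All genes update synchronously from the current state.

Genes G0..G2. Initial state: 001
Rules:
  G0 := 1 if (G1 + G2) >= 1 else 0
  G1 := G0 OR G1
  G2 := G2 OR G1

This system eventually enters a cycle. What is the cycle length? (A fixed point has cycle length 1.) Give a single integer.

Step 0: 001
Step 1: G0=(0+1>=1)=1 G1=G0|G1=0|0=0 G2=G2|G1=1|0=1 -> 101
Step 2: G0=(0+1>=1)=1 G1=G0|G1=1|0=1 G2=G2|G1=1|0=1 -> 111
Step 3: G0=(1+1>=1)=1 G1=G0|G1=1|1=1 G2=G2|G1=1|1=1 -> 111
State from step 3 equals state from step 2 -> cycle length 1

Answer: 1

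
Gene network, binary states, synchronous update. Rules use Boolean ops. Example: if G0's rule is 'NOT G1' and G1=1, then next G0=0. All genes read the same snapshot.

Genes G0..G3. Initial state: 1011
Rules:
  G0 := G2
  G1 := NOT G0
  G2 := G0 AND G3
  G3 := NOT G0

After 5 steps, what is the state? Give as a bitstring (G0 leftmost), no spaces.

Step 1: G0=G2=1 G1=NOT G0=NOT 1=0 G2=G0&G3=1&1=1 G3=NOT G0=NOT 1=0 -> 1010
Step 2: G0=G2=1 G1=NOT G0=NOT 1=0 G2=G0&G3=1&0=0 G3=NOT G0=NOT 1=0 -> 1000
Step 3: G0=G2=0 G1=NOT G0=NOT 1=0 G2=G0&G3=1&0=0 G3=NOT G0=NOT 1=0 -> 0000
Step 4: G0=G2=0 G1=NOT G0=NOT 0=1 G2=G0&G3=0&0=0 G3=NOT G0=NOT 0=1 -> 0101
Step 5: G0=G2=0 G1=NOT G0=NOT 0=1 G2=G0&G3=0&1=0 G3=NOT G0=NOT 0=1 -> 0101

0101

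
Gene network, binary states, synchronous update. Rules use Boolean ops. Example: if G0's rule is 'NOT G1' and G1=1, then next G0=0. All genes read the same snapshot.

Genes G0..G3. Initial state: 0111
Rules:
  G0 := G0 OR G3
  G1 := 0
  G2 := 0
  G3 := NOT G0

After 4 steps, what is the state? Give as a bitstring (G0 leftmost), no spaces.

Step 1: G0=G0|G3=0|1=1 G1=0(const) G2=0(const) G3=NOT G0=NOT 0=1 -> 1001
Step 2: G0=G0|G3=1|1=1 G1=0(const) G2=0(const) G3=NOT G0=NOT 1=0 -> 1000
Step 3: G0=G0|G3=1|0=1 G1=0(const) G2=0(const) G3=NOT G0=NOT 1=0 -> 1000
Step 4: G0=G0|G3=1|0=1 G1=0(const) G2=0(const) G3=NOT G0=NOT 1=0 -> 1000

1000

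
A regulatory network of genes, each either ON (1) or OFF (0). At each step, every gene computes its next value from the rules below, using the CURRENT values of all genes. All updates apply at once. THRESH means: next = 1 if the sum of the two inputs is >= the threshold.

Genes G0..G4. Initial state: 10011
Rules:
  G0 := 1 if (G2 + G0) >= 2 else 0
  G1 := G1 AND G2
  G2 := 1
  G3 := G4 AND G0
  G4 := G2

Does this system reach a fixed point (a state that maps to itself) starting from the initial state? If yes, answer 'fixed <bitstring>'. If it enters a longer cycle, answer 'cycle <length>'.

Step 0: 10011
Step 1: G0=(0+1>=2)=0 G1=G1&G2=0&0=0 G2=1(const) G3=G4&G0=1&1=1 G4=G2=0 -> 00110
Step 2: G0=(1+0>=2)=0 G1=G1&G2=0&1=0 G2=1(const) G3=G4&G0=0&0=0 G4=G2=1 -> 00101
Step 3: G0=(1+0>=2)=0 G1=G1&G2=0&1=0 G2=1(const) G3=G4&G0=1&0=0 G4=G2=1 -> 00101
Fixed point reached at step 2: 00101

Answer: fixed 00101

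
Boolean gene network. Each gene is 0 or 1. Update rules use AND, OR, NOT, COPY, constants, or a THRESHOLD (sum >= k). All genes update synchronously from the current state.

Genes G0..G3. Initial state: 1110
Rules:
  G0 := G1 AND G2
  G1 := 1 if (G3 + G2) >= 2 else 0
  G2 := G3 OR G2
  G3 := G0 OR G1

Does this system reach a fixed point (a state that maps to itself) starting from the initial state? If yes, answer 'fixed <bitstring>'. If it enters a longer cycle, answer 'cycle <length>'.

Answer: fixed 1111

Derivation:
Step 0: 1110
Step 1: G0=G1&G2=1&1=1 G1=(0+1>=2)=0 G2=G3|G2=0|1=1 G3=G0|G1=1|1=1 -> 1011
Step 2: G0=G1&G2=0&1=0 G1=(1+1>=2)=1 G2=G3|G2=1|1=1 G3=G0|G1=1|0=1 -> 0111
Step 3: G0=G1&G2=1&1=1 G1=(1+1>=2)=1 G2=G3|G2=1|1=1 G3=G0|G1=0|1=1 -> 1111
Step 4: G0=G1&G2=1&1=1 G1=(1+1>=2)=1 G2=G3|G2=1|1=1 G3=G0|G1=1|1=1 -> 1111
Fixed point reached at step 3: 1111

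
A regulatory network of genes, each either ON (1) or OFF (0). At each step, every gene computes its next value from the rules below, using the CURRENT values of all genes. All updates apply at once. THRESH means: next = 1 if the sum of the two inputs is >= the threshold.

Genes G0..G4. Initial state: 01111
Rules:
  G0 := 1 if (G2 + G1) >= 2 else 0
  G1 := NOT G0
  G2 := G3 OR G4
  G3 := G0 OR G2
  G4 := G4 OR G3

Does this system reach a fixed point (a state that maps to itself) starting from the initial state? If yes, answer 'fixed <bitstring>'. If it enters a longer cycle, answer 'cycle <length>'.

Answer: cycle 4

Derivation:
Step 0: 01111
Step 1: G0=(1+1>=2)=1 G1=NOT G0=NOT 0=1 G2=G3|G4=1|1=1 G3=G0|G2=0|1=1 G4=G4|G3=1|1=1 -> 11111
Step 2: G0=(1+1>=2)=1 G1=NOT G0=NOT 1=0 G2=G3|G4=1|1=1 G3=G0|G2=1|1=1 G4=G4|G3=1|1=1 -> 10111
Step 3: G0=(1+0>=2)=0 G1=NOT G0=NOT 1=0 G2=G3|G4=1|1=1 G3=G0|G2=1|1=1 G4=G4|G3=1|1=1 -> 00111
Step 4: G0=(1+0>=2)=0 G1=NOT G0=NOT 0=1 G2=G3|G4=1|1=1 G3=G0|G2=0|1=1 G4=G4|G3=1|1=1 -> 01111
Cycle of length 4 starting at step 0 -> no fixed point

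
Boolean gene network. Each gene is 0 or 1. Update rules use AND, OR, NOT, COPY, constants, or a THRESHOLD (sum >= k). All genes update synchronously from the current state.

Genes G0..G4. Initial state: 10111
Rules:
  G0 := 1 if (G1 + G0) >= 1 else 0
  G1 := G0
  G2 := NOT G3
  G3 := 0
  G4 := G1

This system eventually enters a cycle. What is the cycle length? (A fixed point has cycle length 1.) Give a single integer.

Answer: 1

Derivation:
Step 0: 10111
Step 1: G0=(0+1>=1)=1 G1=G0=1 G2=NOT G3=NOT 1=0 G3=0(const) G4=G1=0 -> 11000
Step 2: G0=(1+1>=1)=1 G1=G0=1 G2=NOT G3=NOT 0=1 G3=0(const) G4=G1=1 -> 11101
Step 3: G0=(1+1>=1)=1 G1=G0=1 G2=NOT G3=NOT 0=1 G3=0(const) G4=G1=1 -> 11101
State from step 3 equals state from step 2 -> cycle length 1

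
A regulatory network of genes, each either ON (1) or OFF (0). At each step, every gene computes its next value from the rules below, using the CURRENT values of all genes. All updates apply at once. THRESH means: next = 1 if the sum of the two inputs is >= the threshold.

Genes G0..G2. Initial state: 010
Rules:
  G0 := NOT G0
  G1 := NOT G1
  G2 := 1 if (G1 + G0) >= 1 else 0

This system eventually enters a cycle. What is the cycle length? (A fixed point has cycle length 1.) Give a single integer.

Answer: 2

Derivation:
Step 0: 010
Step 1: G0=NOT G0=NOT 0=1 G1=NOT G1=NOT 1=0 G2=(1+0>=1)=1 -> 101
Step 2: G0=NOT G0=NOT 1=0 G1=NOT G1=NOT 0=1 G2=(0+1>=1)=1 -> 011
Step 3: G0=NOT G0=NOT 0=1 G1=NOT G1=NOT 1=0 G2=(1+0>=1)=1 -> 101
State from step 3 equals state from step 1 -> cycle length 2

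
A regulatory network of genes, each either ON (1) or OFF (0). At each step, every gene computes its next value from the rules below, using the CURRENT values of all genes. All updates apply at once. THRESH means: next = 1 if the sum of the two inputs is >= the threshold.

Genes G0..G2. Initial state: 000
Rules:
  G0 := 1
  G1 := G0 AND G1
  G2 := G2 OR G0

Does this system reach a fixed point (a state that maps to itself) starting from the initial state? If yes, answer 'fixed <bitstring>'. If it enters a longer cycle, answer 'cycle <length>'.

Step 0: 000
Step 1: G0=1(const) G1=G0&G1=0&0=0 G2=G2|G0=0|0=0 -> 100
Step 2: G0=1(const) G1=G0&G1=1&0=0 G2=G2|G0=0|1=1 -> 101
Step 3: G0=1(const) G1=G0&G1=1&0=0 G2=G2|G0=1|1=1 -> 101
Fixed point reached at step 2: 101

Answer: fixed 101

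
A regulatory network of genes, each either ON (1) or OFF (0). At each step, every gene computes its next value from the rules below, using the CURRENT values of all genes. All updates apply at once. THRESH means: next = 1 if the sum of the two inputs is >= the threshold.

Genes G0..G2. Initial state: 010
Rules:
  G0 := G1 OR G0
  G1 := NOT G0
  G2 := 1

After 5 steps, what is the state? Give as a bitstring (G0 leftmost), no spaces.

Step 1: G0=G1|G0=1|0=1 G1=NOT G0=NOT 0=1 G2=1(const) -> 111
Step 2: G0=G1|G0=1|1=1 G1=NOT G0=NOT 1=0 G2=1(const) -> 101
Step 3: G0=G1|G0=0|1=1 G1=NOT G0=NOT 1=0 G2=1(const) -> 101
Step 4: G0=G1|G0=0|1=1 G1=NOT G0=NOT 1=0 G2=1(const) -> 101
Step 5: G0=G1|G0=0|1=1 G1=NOT G0=NOT 1=0 G2=1(const) -> 101

101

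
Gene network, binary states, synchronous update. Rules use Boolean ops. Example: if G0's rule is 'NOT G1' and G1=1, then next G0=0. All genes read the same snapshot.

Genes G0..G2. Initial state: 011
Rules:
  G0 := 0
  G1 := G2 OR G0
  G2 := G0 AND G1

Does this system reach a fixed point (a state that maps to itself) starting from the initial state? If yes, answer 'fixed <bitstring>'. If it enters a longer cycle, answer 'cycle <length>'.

Step 0: 011
Step 1: G0=0(const) G1=G2|G0=1|0=1 G2=G0&G1=0&1=0 -> 010
Step 2: G0=0(const) G1=G2|G0=0|0=0 G2=G0&G1=0&1=0 -> 000
Step 3: G0=0(const) G1=G2|G0=0|0=0 G2=G0&G1=0&0=0 -> 000
Fixed point reached at step 2: 000

Answer: fixed 000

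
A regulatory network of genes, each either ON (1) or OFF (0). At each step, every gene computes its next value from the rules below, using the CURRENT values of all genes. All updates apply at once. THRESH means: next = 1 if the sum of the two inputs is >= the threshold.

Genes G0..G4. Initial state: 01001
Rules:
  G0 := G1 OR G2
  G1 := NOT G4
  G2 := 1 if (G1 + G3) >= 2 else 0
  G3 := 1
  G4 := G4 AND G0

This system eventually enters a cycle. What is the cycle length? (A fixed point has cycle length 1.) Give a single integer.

Answer: 1

Derivation:
Step 0: 01001
Step 1: G0=G1|G2=1|0=1 G1=NOT G4=NOT 1=0 G2=(1+0>=2)=0 G3=1(const) G4=G4&G0=1&0=0 -> 10010
Step 2: G0=G1|G2=0|0=0 G1=NOT G4=NOT 0=1 G2=(0+1>=2)=0 G3=1(const) G4=G4&G0=0&1=0 -> 01010
Step 3: G0=G1|G2=1|0=1 G1=NOT G4=NOT 0=1 G2=(1+1>=2)=1 G3=1(const) G4=G4&G0=0&0=0 -> 11110
Step 4: G0=G1|G2=1|1=1 G1=NOT G4=NOT 0=1 G2=(1+1>=2)=1 G3=1(const) G4=G4&G0=0&1=0 -> 11110
State from step 4 equals state from step 3 -> cycle length 1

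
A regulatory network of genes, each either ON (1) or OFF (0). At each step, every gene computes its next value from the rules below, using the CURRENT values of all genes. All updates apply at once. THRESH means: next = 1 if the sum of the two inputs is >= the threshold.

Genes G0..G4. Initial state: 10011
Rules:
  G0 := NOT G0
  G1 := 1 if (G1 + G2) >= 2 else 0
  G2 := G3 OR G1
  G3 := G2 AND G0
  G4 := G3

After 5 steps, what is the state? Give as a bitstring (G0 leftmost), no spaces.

Step 1: G0=NOT G0=NOT 1=0 G1=(0+0>=2)=0 G2=G3|G1=1|0=1 G3=G2&G0=0&1=0 G4=G3=1 -> 00101
Step 2: G0=NOT G0=NOT 0=1 G1=(0+1>=2)=0 G2=G3|G1=0|0=0 G3=G2&G0=1&0=0 G4=G3=0 -> 10000
Step 3: G0=NOT G0=NOT 1=0 G1=(0+0>=2)=0 G2=G3|G1=0|0=0 G3=G2&G0=0&1=0 G4=G3=0 -> 00000
Step 4: G0=NOT G0=NOT 0=1 G1=(0+0>=2)=0 G2=G3|G1=0|0=0 G3=G2&G0=0&0=0 G4=G3=0 -> 10000
Step 5: G0=NOT G0=NOT 1=0 G1=(0+0>=2)=0 G2=G3|G1=0|0=0 G3=G2&G0=0&1=0 G4=G3=0 -> 00000

00000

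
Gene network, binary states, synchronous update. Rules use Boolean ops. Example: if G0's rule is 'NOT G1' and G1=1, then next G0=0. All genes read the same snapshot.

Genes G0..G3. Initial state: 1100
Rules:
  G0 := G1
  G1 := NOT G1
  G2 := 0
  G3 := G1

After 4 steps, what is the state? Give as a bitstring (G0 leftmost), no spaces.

Step 1: G0=G1=1 G1=NOT G1=NOT 1=0 G2=0(const) G3=G1=1 -> 1001
Step 2: G0=G1=0 G1=NOT G1=NOT 0=1 G2=0(const) G3=G1=0 -> 0100
Step 3: G0=G1=1 G1=NOT G1=NOT 1=0 G2=0(const) G3=G1=1 -> 1001
Step 4: G0=G1=0 G1=NOT G1=NOT 0=1 G2=0(const) G3=G1=0 -> 0100

0100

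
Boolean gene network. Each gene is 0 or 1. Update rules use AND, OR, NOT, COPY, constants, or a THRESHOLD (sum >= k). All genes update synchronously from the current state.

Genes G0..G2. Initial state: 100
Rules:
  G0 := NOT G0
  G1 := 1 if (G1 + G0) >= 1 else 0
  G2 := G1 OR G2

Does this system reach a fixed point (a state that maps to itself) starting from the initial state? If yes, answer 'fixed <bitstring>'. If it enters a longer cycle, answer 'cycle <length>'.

Step 0: 100
Step 1: G0=NOT G0=NOT 1=0 G1=(0+1>=1)=1 G2=G1|G2=0|0=0 -> 010
Step 2: G0=NOT G0=NOT 0=1 G1=(1+0>=1)=1 G2=G1|G2=1|0=1 -> 111
Step 3: G0=NOT G0=NOT 1=0 G1=(1+1>=1)=1 G2=G1|G2=1|1=1 -> 011
Step 4: G0=NOT G0=NOT 0=1 G1=(1+0>=1)=1 G2=G1|G2=1|1=1 -> 111
Cycle of length 2 starting at step 2 -> no fixed point

Answer: cycle 2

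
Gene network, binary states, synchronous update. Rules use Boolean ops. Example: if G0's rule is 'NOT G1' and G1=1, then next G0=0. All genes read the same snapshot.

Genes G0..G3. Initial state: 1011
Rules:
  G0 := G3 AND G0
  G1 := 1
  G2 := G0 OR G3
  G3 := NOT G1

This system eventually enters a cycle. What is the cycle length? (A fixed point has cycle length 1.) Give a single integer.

Step 0: 1011
Step 1: G0=G3&G0=1&1=1 G1=1(const) G2=G0|G3=1|1=1 G3=NOT G1=NOT 0=1 -> 1111
Step 2: G0=G3&G0=1&1=1 G1=1(const) G2=G0|G3=1|1=1 G3=NOT G1=NOT 1=0 -> 1110
Step 3: G0=G3&G0=0&1=0 G1=1(const) G2=G0|G3=1|0=1 G3=NOT G1=NOT 1=0 -> 0110
Step 4: G0=G3&G0=0&0=0 G1=1(const) G2=G0|G3=0|0=0 G3=NOT G1=NOT 1=0 -> 0100
Step 5: G0=G3&G0=0&0=0 G1=1(const) G2=G0|G3=0|0=0 G3=NOT G1=NOT 1=0 -> 0100
State from step 5 equals state from step 4 -> cycle length 1

Answer: 1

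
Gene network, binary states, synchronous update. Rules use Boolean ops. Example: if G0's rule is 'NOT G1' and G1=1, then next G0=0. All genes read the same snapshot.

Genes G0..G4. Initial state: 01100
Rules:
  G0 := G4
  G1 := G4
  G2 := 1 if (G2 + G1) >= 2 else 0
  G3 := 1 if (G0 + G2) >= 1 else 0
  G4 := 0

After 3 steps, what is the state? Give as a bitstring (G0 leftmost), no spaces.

Step 1: G0=G4=0 G1=G4=0 G2=(1+1>=2)=1 G3=(0+1>=1)=1 G4=0(const) -> 00110
Step 2: G0=G4=0 G1=G4=0 G2=(1+0>=2)=0 G3=(0+1>=1)=1 G4=0(const) -> 00010
Step 3: G0=G4=0 G1=G4=0 G2=(0+0>=2)=0 G3=(0+0>=1)=0 G4=0(const) -> 00000

00000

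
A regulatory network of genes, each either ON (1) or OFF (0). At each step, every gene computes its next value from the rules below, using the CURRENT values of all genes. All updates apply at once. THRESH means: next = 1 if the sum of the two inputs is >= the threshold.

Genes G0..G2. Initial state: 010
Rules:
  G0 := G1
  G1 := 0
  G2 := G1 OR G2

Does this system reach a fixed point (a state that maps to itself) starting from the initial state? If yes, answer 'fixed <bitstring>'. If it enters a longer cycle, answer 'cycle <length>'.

Answer: fixed 001

Derivation:
Step 0: 010
Step 1: G0=G1=1 G1=0(const) G2=G1|G2=1|0=1 -> 101
Step 2: G0=G1=0 G1=0(const) G2=G1|G2=0|1=1 -> 001
Step 3: G0=G1=0 G1=0(const) G2=G1|G2=0|1=1 -> 001
Fixed point reached at step 2: 001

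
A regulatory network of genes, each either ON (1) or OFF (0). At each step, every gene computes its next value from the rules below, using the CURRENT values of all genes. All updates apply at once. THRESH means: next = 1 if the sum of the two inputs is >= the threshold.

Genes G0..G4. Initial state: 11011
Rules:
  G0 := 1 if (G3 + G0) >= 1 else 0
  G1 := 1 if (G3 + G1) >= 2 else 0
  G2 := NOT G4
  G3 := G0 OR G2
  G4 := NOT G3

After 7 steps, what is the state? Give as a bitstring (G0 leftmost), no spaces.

Step 1: G0=(1+1>=1)=1 G1=(1+1>=2)=1 G2=NOT G4=NOT 1=0 G3=G0|G2=1|0=1 G4=NOT G3=NOT 1=0 -> 11010
Step 2: G0=(1+1>=1)=1 G1=(1+1>=2)=1 G2=NOT G4=NOT 0=1 G3=G0|G2=1|0=1 G4=NOT G3=NOT 1=0 -> 11110
Step 3: G0=(1+1>=1)=1 G1=(1+1>=2)=1 G2=NOT G4=NOT 0=1 G3=G0|G2=1|1=1 G4=NOT G3=NOT 1=0 -> 11110
Step 4: G0=(1+1>=1)=1 G1=(1+1>=2)=1 G2=NOT G4=NOT 0=1 G3=G0|G2=1|1=1 G4=NOT G3=NOT 1=0 -> 11110
Step 5: G0=(1+1>=1)=1 G1=(1+1>=2)=1 G2=NOT G4=NOT 0=1 G3=G0|G2=1|1=1 G4=NOT G3=NOT 1=0 -> 11110
Step 6: G0=(1+1>=1)=1 G1=(1+1>=2)=1 G2=NOT G4=NOT 0=1 G3=G0|G2=1|1=1 G4=NOT G3=NOT 1=0 -> 11110
Step 7: G0=(1+1>=1)=1 G1=(1+1>=2)=1 G2=NOT G4=NOT 0=1 G3=G0|G2=1|1=1 G4=NOT G3=NOT 1=0 -> 11110

11110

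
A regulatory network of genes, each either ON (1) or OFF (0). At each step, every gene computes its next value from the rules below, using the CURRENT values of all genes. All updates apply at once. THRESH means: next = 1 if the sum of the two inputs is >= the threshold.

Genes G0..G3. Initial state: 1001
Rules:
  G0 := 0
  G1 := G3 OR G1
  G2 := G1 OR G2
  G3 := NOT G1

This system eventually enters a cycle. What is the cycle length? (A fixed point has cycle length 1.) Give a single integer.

Step 0: 1001
Step 1: G0=0(const) G1=G3|G1=1|0=1 G2=G1|G2=0|0=0 G3=NOT G1=NOT 0=1 -> 0101
Step 2: G0=0(const) G1=G3|G1=1|1=1 G2=G1|G2=1|0=1 G3=NOT G1=NOT 1=0 -> 0110
Step 3: G0=0(const) G1=G3|G1=0|1=1 G2=G1|G2=1|1=1 G3=NOT G1=NOT 1=0 -> 0110
State from step 3 equals state from step 2 -> cycle length 1

Answer: 1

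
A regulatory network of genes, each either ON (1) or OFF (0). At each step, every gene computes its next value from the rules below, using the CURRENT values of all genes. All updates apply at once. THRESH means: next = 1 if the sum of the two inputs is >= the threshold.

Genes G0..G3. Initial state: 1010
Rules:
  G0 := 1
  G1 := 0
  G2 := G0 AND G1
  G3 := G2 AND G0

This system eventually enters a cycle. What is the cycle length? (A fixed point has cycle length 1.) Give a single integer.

Answer: 1

Derivation:
Step 0: 1010
Step 1: G0=1(const) G1=0(const) G2=G0&G1=1&0=0 G3=G2&G0=1&1=1 -> 1001
Step 2: G0=1(const) G1=0(const) G2=G0&G1=1&0=0 G3=G2&G0=0&1=0 -> 1000
Step 3: G0=1(const) G1=0(const) G2=G0&G1=1&0=0 G3=G2&G0=0&1=0 -> 1000
State from step 3 equals state from step 2 -> cycle length 1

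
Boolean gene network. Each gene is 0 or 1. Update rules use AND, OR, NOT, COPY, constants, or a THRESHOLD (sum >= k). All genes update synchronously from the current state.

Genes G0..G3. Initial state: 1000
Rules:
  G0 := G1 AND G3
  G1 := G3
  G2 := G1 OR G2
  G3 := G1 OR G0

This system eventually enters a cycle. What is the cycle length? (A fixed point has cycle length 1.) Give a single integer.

Step 0: 1000
Step 1: G0=G1&G3=0&0=0 G1=G3=0 G2=G1|G2=0|0=0 G3=G1|G0=0|1=1 -> 0001
Step 2: G0=G1&G3=0&1=0 G1=G3=1 G2=G1|G2=0|0=0 G3=G1|G0=0|0=0 -> 0100
Step 3: G0=G1&G3=1&0=0 G1=G3=0 G2=G1|G2=1|0=1 G3=G1|G0=1|0=1 -> 0011
Step 4: G0=G1&G3=0&1=0 G1=G3=1 G2=G1|G2=0|1=1 G3=G1|G0=0|0=0 -> 0110
Step 5: G0=G1&G3=1&0=0 G1=G3=0 G2=G1|G2=1|1=1 G3=G1|G0=1|0=1 -> 0011
State from step 5 equals state from step 3 -> cycle length 2

Answer: 2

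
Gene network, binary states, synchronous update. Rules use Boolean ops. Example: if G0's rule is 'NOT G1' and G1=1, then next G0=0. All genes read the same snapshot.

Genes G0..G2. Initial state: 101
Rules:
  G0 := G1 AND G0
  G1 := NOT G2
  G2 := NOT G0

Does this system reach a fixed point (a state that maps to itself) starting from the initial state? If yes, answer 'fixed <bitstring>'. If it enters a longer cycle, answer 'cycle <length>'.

Answer: fixed 001

Derivation:
Step 0: 101
Step 1: G0=G1&G0=0&1=0 G1=NOT G2=NOT 1=0 G2=NOT G0=NOT 1=0 -> 000
Step 2: G0=G1&G0=0&0=0 G1=NOT G2=NOT 0=1 G2=NOT G0=NOT 0=1 -> 011
Step 3: G0=G1&G0=1&0=0 G1=NOT G2=NOT 1=0 G2=NOT G0=NOT 0=1 -> 001
Step 4: G0=G1&G0=0&0=0 G1=NOT G2=NOT 1=0 G2=NOT G0=NOT 0=1 -> 001
Fixed point reached at step 3: 001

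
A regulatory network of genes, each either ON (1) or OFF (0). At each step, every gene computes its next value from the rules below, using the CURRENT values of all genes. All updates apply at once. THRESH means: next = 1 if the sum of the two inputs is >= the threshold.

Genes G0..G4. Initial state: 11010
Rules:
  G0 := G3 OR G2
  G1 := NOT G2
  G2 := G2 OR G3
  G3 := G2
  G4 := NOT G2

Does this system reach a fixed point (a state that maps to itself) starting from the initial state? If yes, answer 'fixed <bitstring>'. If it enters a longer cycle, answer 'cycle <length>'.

Answer: fixed 10110

Derivation:
Step 0: 11010
Step 1: G0=G3|G2=1|0=1 G1=NOT G2=NOT 0=1 G2=G2|G3=0|1=1 G3=G2=0 G4=NOT G2=NOT 0=1 -> 11101
Step 2: G0=G3|G2=0|1=1 G1=NOT G2=NOT 1=0 G2=G2|G3=1|0=1 G3=G2=1 G4=NOT G2=NOT 1=0 -> 10110
Step 3: G0=G3|G2=1|1=1 G1=NOT G2=NOT 1=0 G2=G2|G3=1|1=1 G3=G2=1 G4=NOT G2=NOT 1=0 -> 10110
Fixed point reached at step 2: 10110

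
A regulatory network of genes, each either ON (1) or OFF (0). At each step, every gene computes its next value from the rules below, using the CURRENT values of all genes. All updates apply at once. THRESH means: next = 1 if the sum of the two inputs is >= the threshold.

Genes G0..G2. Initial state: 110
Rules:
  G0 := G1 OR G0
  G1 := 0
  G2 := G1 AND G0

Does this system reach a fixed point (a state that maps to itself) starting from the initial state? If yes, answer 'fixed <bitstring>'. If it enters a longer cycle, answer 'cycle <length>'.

Answer: fixed 100

Derivation:
Step 0: 110
Step 1: G0=G1|G0=1|1=1 G1=0(const) G2=G1&G0=1&1=1 -> 101
Step 2: G0=G1|G0=0|1=1 G1=0(const) G2=G1&G0=0&1=0 -> 100
Step 3: G0=G1|G0=0|1=1 G1=0(const) G2=G1&G0=0&1=0 -> 100
Fixed point reached at step 2: 100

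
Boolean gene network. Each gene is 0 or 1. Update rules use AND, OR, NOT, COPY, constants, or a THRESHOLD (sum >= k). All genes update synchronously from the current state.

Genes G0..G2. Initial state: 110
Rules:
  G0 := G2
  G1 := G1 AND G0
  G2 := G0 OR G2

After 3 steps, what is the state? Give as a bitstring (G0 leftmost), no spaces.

Step 1: G0=G2=0 G1=G1&G0=1&1=1 G2=G0|G2=1|0=1 -> 011
Step 2: G0=G2=1 G1=G1&G0=1&0=0 G2=G0|G2=0|1=1 -> 101
Step 3: G0=G2=1 G1=G1&G0=0&1=0 G2=G0|G2=1|1=1 -> 101

101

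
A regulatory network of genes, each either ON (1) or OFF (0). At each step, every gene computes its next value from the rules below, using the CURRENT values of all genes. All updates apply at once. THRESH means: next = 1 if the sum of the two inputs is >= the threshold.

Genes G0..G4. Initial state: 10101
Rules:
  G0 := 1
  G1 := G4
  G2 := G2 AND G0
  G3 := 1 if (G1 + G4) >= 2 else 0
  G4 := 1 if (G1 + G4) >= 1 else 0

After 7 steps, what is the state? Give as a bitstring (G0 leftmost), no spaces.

Step 1: G0=1(const) G1=G4=1 G2=G2&G0=1&1=1 G3=(0+1>=2)=0 G4=(0+1>=1)=1 -> 11101
Step 2: G0=1(const) G1=G4=1 G2=G2&G0=1&1=1 G3=(1+1>=2)=1 G4=(1+1>=1)=1 -> 11111
Step 3: G0=1(const) G1=G4=1 G2=G2&G0=1&1=1 G3=(1+1>=2)=1 G4=(1+1>=1)=1 -> 11111
Step 4: G0=1(const) G1=G4=1 G2=G2&G0=1&1=1 G3=(1+1>=2)=1 G4=(1+1>=1)=1 -> 11111
Step 5: G0=1(const) G1=G4=1 G2=G2&G0=1&1=1 G3=(1+1>=2)=1 G4=(1+1>=1)=1 -> 11111
Step 6: G0=1(const) G1=G4=1 G2=G2&G0=1&1=1 G3=(1+1>=2)=1 G4=(1+1>=1)=1 -> 11111
Step 7: G0=1(const) G1=G4=1 G2=G2&G0=1&1=1 G3=(1+1>=2)=1 G4=(1+1>=1)=1 -> 11111

11111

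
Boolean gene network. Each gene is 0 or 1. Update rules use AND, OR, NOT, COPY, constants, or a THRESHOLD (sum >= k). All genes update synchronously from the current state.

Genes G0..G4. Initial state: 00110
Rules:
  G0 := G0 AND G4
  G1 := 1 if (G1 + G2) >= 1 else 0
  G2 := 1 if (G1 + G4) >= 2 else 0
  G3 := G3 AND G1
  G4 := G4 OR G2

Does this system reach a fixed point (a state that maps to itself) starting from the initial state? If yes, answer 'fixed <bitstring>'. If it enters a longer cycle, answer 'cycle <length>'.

Step 0: 00110
Step 1: G0=G0&G4=0&0=0 G1=(0+1>=1)=1 G2=(0+0>=2)=0 G3=G3&G1=1&0=0 G4=G4|G2=0|1=1 -> 01001
Step 2: G0=G0&G4=0&1=0 G1=(1+0>=1)=1 G2=(1+1>=2)=1 G3=G3&G1=0&1=0 G4=G4|G2=1|0=1 -> 01101
Step 3: G0=G0&G4=0&1=0 G1=(1+1>=1)=1 G2=(1+1>=2)=1 G3=G3&G1=0&1=0 G4=G4|G2=1|1=1 -> 01101
Fixed point reached at step 2: 01101

Answer: fixed 01101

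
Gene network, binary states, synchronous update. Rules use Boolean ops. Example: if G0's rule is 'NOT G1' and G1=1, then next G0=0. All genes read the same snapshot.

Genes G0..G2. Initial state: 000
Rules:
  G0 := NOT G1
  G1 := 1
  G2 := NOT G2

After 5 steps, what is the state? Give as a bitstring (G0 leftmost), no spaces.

Step 1: G0=NOT G1=NOT 0=1 G1=1(const) G2=NOT G2=NOT 0=1 -> 111
Step 2: G0=NOT G1=NOT 1=0 G1=1(const) G2=NOT G2=NOT 1=0 -> 010
Step 3: G0=NOT G1=NOT 1=0 G1=1(const) G2=NOT G2=NOT 0=1 -> 011
Step 4: G0=NOT G1=NOT 1=0 G1=1(const) G2=NOT G2=NOT 1=0 -> 010
Step 5: G0=NOT G1=NOT 1=0 G1=1(const) G2=NOT G2=NOT 0=1 -> 011

011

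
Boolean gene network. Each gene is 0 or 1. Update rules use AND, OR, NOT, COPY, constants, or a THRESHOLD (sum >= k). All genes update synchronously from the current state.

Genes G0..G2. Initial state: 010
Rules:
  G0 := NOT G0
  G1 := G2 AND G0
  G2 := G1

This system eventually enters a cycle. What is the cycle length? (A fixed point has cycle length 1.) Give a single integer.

Step 0: 010
Step 1: G0=NOT G0=NOT 0=1 G1=G2&G0=0&0=0 G2=G1=1 -> 101
Step 2: G0=NOT G0=NOT 1=0 G1=G2&G0=1&1=1 G2=G1=0 -> 010
State from step 2 equals state from step 0 -> cycle length 2

Answer: 2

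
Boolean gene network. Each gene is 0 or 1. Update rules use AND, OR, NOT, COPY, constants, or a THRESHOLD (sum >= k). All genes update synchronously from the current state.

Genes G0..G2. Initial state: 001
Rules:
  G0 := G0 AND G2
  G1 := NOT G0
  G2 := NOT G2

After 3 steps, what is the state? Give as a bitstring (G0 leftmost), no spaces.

Step 1: G0=G0&G2=0&1=0 G1=NOT G0=NOT 0=1 G2=NOT G2=NOT 1=0 -> 010
Step 2: G0=G0&G2=0&0=0 G1=NOT G0=NOT 0=1 G2=NOT G2=NOT 0=1 -> 011
Step 3: G0=G0&G2=0&1=0 G1=NOT G0=NOT 0=1 G2=NOT G2=NOT 1=0 -> 010

010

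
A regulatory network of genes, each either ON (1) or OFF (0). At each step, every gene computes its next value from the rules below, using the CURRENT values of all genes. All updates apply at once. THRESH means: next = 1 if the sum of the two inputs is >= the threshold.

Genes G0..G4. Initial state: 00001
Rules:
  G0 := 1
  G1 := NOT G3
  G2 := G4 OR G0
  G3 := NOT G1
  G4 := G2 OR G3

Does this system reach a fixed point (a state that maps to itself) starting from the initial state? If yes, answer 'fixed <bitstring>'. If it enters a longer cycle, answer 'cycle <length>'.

Step 0: 00001
Step 1: G0=1(const) G1=NOT G3=NOT 0=1 G2=G4|G0=1|0=1 G3=NOT G1=NOT 0=1 G4=G2|G3=0|0=0 -> 11110
Step 2: G0=1(const) G1=NOT G3=NOT 1=0 G2=G4|G0=0|1=1 G3=NOT G1=NOT 1=0 G4=G2|G3=1|1=1 -> 10101
Step 3: G0=1(const) G1=NOT G3=NOT 0=1 G2=G4|G0=1|1=1 G3=NOT G1=NOT 0=1 G4=G2|G3=1|0=1 -> 11111
Step 4: G0=1(const) G1=NOT G3=NOT 1=0 G2=G4|G0=1|1=1 G3=NOT G1=NOT 1=0 G4=G2|G3=1|1=1 -> 10101
Cycle of length 2 starting at step 2 -> no fixed point

Answer: cycle 2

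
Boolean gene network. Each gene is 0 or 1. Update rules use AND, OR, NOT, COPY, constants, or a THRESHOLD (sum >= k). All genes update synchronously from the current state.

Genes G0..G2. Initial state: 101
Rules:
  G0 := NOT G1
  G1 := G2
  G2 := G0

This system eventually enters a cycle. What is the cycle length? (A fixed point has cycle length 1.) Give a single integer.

Answer: 6

Derivation:
Step 0: 101
Step 1: G0=NOT G1=NOT 0=1 G1=G2=1 G2=G0=1 -> 111
Step 2: G0=NOT G1=NOT 1=0 G1=G2=1 G2=G0=1 -> 011
Step 3: G0=NOT G1=NOT 1=0 G1=G2=1 G2=G0=0 -> 010
Step 4: G0=NOT G1=NOT 1=0 G1=G2=0 G2=G0=0 -> 000
Step 5: G0=NOT G1=NOT 0=1 G1=G2=0 G2=G0=0 -> 100
Step 6: G0=NOT G1=NOT 0=1 G1=G2=0 G2=G0=1 -> 101
State from step 6 equals state from step 0 -> cycle length 6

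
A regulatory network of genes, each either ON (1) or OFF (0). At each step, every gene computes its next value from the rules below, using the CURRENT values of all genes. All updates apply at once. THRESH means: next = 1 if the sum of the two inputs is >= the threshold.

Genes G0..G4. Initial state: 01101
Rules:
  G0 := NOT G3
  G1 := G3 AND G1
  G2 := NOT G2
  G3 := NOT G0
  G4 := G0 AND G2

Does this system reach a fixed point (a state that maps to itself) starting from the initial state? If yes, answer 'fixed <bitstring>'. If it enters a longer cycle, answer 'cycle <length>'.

Answer: cycle 2

Derivation:
Step 0: 01101
Step 1: G0=NOT G3=NOT 0=1 G1=G3&G1=0&1=0 G2=NOT G2=NOT 1=0 G3=NOT G0=NOT 0=1 G4=G0&G2=0&1=0 -> 10010
Step 2: G0=NOT G3=NOT 1=0 G1=G3&G1=1&0=0 G2=NOT G2=NOT 0=1 G3=NOT G0=NOT 1=0 G4=G0&G2=1&0=0 -> 00100
Step 3: G0=NOT G3=NOT 0=1 G1=G3&G1=0&0=0 G2=NOT G2=NOT 1=0 G3=NOT G0=NOT 0=1 G4=G0&G2=0&1=0 -> 10010
Cycle of length 2 starting at step 1 -> no fixed point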